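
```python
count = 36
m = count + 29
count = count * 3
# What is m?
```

Trace:
`count = 36` → count = 36
`m = count + 29` → m = 65
`count = count * 3` → count = 108
So m = 65

Answer: 65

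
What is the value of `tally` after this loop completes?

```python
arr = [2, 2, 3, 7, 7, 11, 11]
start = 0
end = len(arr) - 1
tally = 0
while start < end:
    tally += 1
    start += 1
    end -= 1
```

Iterations until pointers meet (list length 7)
`tally` takes the values: 0 → 1 → 2 → 3

Answer: 3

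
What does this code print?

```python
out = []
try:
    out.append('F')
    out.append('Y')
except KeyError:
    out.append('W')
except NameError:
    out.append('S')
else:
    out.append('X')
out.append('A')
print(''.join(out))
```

Execution trace: 'F' (try body) → 'Y' (try body, no exception) → 'X' (else) → 'A' (after the try/except). Output: FYXA

Answer: FYXA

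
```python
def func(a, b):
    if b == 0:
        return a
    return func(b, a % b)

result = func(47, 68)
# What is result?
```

func(47, 68) -> func(68, 47) -> func(47, 21) -> func(21, 5) -> func(5, 1) -> func(1, 0) -> 1

Answer: 1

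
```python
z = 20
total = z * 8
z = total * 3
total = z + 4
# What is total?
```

Trace:
`z = 20` → z = 20
`total = z * 8` → total = 160
`z = total * 3` → z = 480
`total = z + 4` → total = 484
So total = 484

Answer: 484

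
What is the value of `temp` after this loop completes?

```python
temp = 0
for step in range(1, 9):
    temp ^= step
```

XOR of 1 to 8
`temp` takes the values: 0 → 1 → 3 → 0 → 4 → 1 → 7 → 0 → 8

Answer: 8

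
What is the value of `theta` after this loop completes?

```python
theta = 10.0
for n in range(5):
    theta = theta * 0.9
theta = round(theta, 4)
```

Exponential decay: 10.0 * 0.9^5
`theta` takes the values: 10.0 → 9.0 → 8.1 → 7.29 → 6.561 → 5.9049

Answer: 5.9049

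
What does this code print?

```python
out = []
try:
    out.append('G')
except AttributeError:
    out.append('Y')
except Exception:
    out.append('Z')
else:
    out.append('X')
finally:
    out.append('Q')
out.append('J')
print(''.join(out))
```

Execution trace: 'G' (try body, no exception) → 'X' (else) → 'Q' (finally) → 'J' (after the try/except). Output: GXQJ

Answer: GXQJ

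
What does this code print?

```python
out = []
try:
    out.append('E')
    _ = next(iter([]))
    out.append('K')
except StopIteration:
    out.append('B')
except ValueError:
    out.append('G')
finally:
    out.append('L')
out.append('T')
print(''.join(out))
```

Execution trace: 'E' (try body) → 'B' (except StopIteration) → 'L' (finally) → 'T' (after the try/except). Output: EBLT

Answer: EBLT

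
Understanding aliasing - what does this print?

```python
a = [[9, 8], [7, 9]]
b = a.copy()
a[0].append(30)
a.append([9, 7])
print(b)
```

Key concept: shallow copy with nested lists.
Step by step:
`a = [[9, 8], [7, 9]]` → a = [[9, 8], [7, 9]]
`b = a.copy()` → b = [[9, 8], [7, 9]]
`a[0].append(30)` → a = [[9, 8, 30], [7, 9]]; b = [[9, 8, 30], [7, 9]]
`a.append([9, 7])` → a = [[9, 8, 30], [7, 9], [9, 7]]
`print(b)` → prints [[9, 8, 30], [7, 9]]

Answer: [[9, 8, 30], [7, 9]]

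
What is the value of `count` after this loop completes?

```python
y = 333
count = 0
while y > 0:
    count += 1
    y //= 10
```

Count digits by repeated division by 10
`count` takes the values: 0 → 1 → 2 → 3

Answer: 3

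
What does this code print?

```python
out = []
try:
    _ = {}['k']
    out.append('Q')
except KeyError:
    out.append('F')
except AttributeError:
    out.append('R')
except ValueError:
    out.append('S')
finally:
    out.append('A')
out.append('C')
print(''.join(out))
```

Execution trace: 'F' (except KeyError) → 'A' (finally) → 'C' (after the try/except). Output: FAC

Answer: FAC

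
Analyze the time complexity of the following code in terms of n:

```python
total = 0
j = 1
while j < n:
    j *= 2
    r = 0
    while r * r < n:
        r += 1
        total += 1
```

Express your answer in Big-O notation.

Each loop level contributes: log n × √n. Multiplying the contributions gives O(√n log n).

Answer: O(√n log n)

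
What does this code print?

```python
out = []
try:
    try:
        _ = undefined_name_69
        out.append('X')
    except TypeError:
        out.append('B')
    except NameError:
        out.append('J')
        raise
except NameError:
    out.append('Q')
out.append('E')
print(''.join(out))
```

Execution trace: 'J' (inner except NameError) → 'Q' (outer except NameError) → 'E' (after the try/except). Output: JQE

Answer: JQE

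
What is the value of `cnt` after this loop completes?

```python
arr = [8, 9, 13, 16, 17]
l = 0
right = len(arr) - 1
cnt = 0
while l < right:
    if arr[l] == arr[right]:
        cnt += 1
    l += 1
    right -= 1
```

Count matching pairs from ends
`cnt` takes the values: 0

Answer: 0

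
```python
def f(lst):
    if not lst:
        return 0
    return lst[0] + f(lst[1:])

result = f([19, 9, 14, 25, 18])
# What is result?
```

19 + 9 + 14 + 25 + 18 + 0 = 85

Answer: 85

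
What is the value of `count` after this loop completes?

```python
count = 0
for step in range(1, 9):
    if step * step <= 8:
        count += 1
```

Count numbers where step² ≤ 8
`count` takes the values: 0 → 1 → 2

Answer: 2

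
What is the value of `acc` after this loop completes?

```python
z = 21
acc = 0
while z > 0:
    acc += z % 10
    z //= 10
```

Sum digits of 21
`acc` takes the values: 0 → 1 → 3

Answer: 3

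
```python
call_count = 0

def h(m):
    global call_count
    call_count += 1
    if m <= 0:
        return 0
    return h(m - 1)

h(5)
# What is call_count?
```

Linear recursion stepping by 1: 6 calls from m=5 down to ≤0.

Answer: 6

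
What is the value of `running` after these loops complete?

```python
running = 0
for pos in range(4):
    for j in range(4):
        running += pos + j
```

Sum of all pos+j for pos,j in 4x4
`running` takes the values: 0 → 1 → 3 → 6 → 7 → 9 → 12 → 16 → 18 → 21 → 25 → 30 → 33 → 37 → 42 → 48

Answer: 48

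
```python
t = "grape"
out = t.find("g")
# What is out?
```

Trace:
`t = "grape"` → t = 'grape'
`out = t.find("g")` → out = 0
So out = 0

Answer: 0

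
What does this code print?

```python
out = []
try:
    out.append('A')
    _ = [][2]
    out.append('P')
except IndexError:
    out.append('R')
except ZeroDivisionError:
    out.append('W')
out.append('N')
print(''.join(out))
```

Execution trace: 'A' (try body) → 'R' (except IndexError) → 'N' (after the try/except). Output: ARN

Answer: ARN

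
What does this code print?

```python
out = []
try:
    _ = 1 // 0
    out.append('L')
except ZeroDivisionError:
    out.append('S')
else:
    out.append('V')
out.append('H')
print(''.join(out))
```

Execution trace: 'S' (except ZeroDivisionError) → 'H' (after the try/except). Output: SH

Answer: SH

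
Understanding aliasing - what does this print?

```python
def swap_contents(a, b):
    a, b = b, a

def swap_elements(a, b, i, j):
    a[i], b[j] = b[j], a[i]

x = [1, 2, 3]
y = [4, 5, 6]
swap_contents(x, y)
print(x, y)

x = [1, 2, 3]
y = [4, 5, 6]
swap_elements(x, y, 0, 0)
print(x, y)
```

Key concept: parameter rebinding vs mutation.
Step by step:
`x = [1, 2, 3]` → x = [1, 2, 3]
`y = [4, 5, 6]` → y = [4, 5, 6]
`swap_contents(x, y)` → no visible change to tracked variables
`print(x, y)` → prints [1, 2, 3] [4, 5, 6]
`x = [1, 2, 3]` → x = [1, 2, 3]
`y = [4, 5, 6]` → y = [4, 5, 6]
`swap_elements(x, y, 0, 0)` → x = [4, 2, 3]; y = [1, 5, 6]
`print(x, y)` → prints [4, 2, 3] [1, 5, 6]

Answer:
[1, 2, 3] [4, 5, 6]
[4, 2, 3] [1, 5, 6]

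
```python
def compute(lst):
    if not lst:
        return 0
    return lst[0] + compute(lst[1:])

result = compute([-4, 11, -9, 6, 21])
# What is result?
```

(-4) + 11 + (-9) + 6 + 21 + 0 = 25

Answer: 25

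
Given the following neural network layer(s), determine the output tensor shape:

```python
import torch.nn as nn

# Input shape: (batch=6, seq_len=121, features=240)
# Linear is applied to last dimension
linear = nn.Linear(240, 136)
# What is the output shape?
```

Input: (6, 121, 240) -> Output: (6, 121, 136)

Answer: (6, 121, 136)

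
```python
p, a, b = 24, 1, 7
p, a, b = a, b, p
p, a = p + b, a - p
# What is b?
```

Trace:
`p, a, b = 24, 1, 7` → p = 24; a = 1; b = 7
`p, a, b = a, b, p` → p = 1; a = 7; b = 24
`p, a = p + b, a - p` → p = 25; a = 6
So b = 24

Answer: 24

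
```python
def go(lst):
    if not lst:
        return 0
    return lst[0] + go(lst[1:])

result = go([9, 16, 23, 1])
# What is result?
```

9 + 16 + 23 + 1 + 0 = 49

Answer: 49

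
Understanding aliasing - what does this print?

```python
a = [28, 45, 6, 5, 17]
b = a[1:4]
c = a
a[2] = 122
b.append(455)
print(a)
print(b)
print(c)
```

Key concept: slice vs alias.
Step by step:
`a = [28, 45, 6, 5, 17]` → a = [28, 45, 6, 5, 17]
`b = a[1:4]` → b = [45, 6, 5]
`c = a` → c = [28, 45, 6, 5, 17] (same object as a)
`a[2] = 122` → a = [28, 45, 122, 5, 17] (same object as c); c = [28, 45, 122, 5, 17] (same object as a)
`b.append(455)` → b = [45, 6, 5, 455]
`print(a)` → prints [28, 45, 122, 5, 17]
`print(b)` → prints [45, 6, 5, 455]
`print(c)` → prints [28, 45, 122, 5, 17]

Answer:
[28, 45, 122, 5, 17]
[45, 6, 5, 455]
[28, 45, 122, 5, 17]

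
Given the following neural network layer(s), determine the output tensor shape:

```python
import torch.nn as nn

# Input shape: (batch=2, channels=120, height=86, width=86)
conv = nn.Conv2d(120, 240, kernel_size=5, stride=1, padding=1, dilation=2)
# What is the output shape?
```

Input: (2, 120, 86, 86) -> Output: (2, 240, 80, 80)

Answer: (2, 240, 80, 80)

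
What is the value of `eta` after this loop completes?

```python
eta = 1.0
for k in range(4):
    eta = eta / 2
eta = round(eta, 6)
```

Halving LR 4 times: 1 / 2^4
`eta` takes the values: 1.0 → 0.5 → 0.25 → 0.125 → 0.0625

Answer: 0.0625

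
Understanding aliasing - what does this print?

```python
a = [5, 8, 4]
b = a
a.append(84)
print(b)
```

Key concept: basic list aliasing.
Step by step:
`a = [5, 8, 4]` → a = [5, 8, 4]
`b = a` → b = [5, 8, 4] (same object as a)
`a.append(84)` → a = [5, 8, 4, 84] (same object as b); b = [5, 8, 4, 84] (same object as a)
`print(b)` → prints [5, 8, 4, 84]

Answer: [5, 8, 4, 84]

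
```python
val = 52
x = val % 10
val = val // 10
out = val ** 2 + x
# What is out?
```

Trace:
`val = 52` → val = 52
`x = val % 10` → x = 2
`val = val // 10` → val = 5
`out = val ** 2 + x` → out = 27
So out = 27

Answer: 27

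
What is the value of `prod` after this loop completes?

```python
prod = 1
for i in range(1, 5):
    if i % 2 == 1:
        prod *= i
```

Product of odd numbers 1 to 4
`prod` takes the values: 1 → 3

Answer: 3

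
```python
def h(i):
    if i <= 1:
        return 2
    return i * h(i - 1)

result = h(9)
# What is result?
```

h(9) = 9 * 8 * 7 * 6 * 5 * 4 * 3 * 2 * 2 = 725760

Answer: 725760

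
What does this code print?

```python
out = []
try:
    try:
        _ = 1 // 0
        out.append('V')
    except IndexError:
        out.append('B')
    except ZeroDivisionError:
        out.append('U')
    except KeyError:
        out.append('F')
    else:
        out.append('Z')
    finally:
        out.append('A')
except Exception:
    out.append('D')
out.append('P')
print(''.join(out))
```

Execution trace: 'U' (inner except ZeroDivisionError) → 'A' (inner finally) → 'P' (after the try/except). Output: UAP

Answer: UAP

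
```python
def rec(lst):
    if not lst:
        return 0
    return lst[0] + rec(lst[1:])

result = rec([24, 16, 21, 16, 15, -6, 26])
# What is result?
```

24 + 16 + 21 + 16 + 15 + (-6) + 26 + 0 = 112

Answer: 112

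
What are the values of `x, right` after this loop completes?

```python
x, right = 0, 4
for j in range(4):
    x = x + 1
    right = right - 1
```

x goes 0→4, right goes 4→0
`x, right` takes the values: (0, 4) → (1, 4) → (1, 3) → (2, 3) → (2, 2) → (3, 2) → (3, 1) → (4, 1) → (4, 0)

Answer: 4, 0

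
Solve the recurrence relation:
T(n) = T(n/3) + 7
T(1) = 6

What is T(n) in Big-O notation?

Each step divides n by 3 and adds 7. After log_3(n) steps we reach T(1)=6. So T(n) = 7·log_3(n) + 6 = O(log n).

Answer: O(log n)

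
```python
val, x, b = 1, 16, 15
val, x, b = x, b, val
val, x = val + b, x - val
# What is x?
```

Trace:
`val, x, b = 1, 16, 15` → val = 1; x = 16; b = 15
`val, x, b = x, b, val` → val = 16; x = 15; b = 1
`val, x = val + b, x - val` → val = 17; x = -1
So x = -1

Answer: -1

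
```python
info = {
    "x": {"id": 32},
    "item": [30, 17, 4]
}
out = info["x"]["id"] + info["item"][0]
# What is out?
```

Trace:
`info = { ...` → info = {'x': {'id': 32}, 'item': [30, 17, 4]}
`out = info["x"]["id"] + info["item"][0]` → out = 62
So out = 62

Answer: 62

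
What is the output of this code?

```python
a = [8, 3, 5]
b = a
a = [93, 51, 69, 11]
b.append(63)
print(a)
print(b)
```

Key concept: rebinding vs mutation: a is rebound to a new list, b still points at the original.
Step by step:
`a = [8, 3, 5]` → a = [8, 3, 5]
`b = a` → b = [8, 3, 5] (same object as a)
`a = [93, 51, 69, 11]` → a = [93, 51, 69, 11]
`b.append(63)` → b = [8, 3, 5, 63]
`print(a)` → prints [93, 51, 69, 11]
`print(b)` → prints [8, 3, 5, 63]

Answer:
[93, 51, 69, 11]
[8, 3, 5, 63]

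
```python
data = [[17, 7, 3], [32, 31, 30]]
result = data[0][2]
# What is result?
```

Trace:
`data = [[17, 7, 3], [32, 31, 30]]` → data = [[17, 7, 3], [32, 31, 30]]
`result = data[0][2]` → result = 3
So result = 3

Answer: 3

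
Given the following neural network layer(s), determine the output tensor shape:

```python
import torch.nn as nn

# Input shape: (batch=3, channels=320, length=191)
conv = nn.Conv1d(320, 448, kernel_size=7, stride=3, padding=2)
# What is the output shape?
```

Input: (3, 320, 191) -> Output: (3, 448, 63)

Answer: (3, 448, 63)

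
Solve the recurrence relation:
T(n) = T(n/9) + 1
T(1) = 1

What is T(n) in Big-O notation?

Each step divides n by 9 and adds 1. After log_9(n) steps we reach T(1)=1. So T(n) = 1·log_9(n) + 1 = O(log n).

Answer: O(log n)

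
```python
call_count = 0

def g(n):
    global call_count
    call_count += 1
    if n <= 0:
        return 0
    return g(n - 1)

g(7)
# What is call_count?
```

Linear recursion stepping by 1: 8 calls from n=7 down to ≤0.

Answer: 8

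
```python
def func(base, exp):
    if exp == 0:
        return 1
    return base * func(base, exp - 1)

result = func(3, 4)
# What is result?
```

func(3, 4) = 3 * 3 * 3 * 3 = 81

Answer: 81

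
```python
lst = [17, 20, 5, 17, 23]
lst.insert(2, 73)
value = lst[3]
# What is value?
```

Trace:
`lst = [17, 20, 5, 17, 23]` → lst = [17, 20, 5, 17, 23]
`lst.insert(2, 73)` → lst = [17, 20, 73, 5, 17, 23]
`value = lst[3]` → value = 5
So value = 5

Answer: 5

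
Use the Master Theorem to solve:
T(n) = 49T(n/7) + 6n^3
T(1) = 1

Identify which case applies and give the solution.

a=49, b=7, f(n)=6n^3. log_7(49) = 2. Since c=3 > 2 and the regularity condition holds (49(n/7)^3 = (49/7^3)n^3 with 49/7^3 < 1), Case 3 applies: T(n) = Θ(f(n)) = O(n^3).

Answer: O(n^3) - Case 3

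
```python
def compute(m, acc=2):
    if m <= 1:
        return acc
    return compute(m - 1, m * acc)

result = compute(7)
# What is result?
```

Accumulator trace (n, acc): (7, 2) -> (6, 14) -> (5, 84) -> (4, 420) -> (3, 1680) -> (2, 5040) -> (1, 10080) -> return 10080

Answer: 10080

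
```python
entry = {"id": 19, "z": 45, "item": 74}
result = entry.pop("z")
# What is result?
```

Trace:
`entry = {"id": 19, "z": 45, "item": 74}` → entry = {'id': 19, 'z': 45, 'item': 74}
`result = entry.pop("z")` → entry = {'id': 19, 'item': 74}; result = 45
So result = 45

Answer: 45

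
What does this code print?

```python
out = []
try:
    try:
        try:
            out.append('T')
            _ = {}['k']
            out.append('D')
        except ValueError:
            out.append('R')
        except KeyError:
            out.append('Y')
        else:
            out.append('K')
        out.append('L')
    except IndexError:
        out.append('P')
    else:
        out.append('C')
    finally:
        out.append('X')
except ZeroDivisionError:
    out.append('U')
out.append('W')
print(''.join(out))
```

Execution trace: 'T' (inner try body) → 'Y' (inner except KeyError) → 'L' (try body, no exception) → 'C' (else) → 'X' (finally) → 'W' (after the try/except). Output: TYLCXW

Answer: TYLCXW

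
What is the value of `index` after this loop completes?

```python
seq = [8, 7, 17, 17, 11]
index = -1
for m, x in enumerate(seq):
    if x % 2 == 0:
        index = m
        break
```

First even number index in [8, 7, 17, 17, 11]
`index` takes the values: -1 → 0

Answer: 0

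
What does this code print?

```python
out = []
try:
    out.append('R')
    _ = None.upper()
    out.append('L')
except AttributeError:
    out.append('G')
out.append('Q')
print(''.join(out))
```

Execution trace: 'R' (try body) → 'G' (except AttributeError) → 'Q' (after the try/except). Output: RGQ

Answer: RGQ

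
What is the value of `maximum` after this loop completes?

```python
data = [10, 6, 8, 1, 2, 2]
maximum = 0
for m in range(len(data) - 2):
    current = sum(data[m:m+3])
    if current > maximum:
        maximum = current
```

Max sum of 3-element window in [10, 6, 8, 1, 2, 2]
`maximum` takes the values: 0 → 24

Answer: 24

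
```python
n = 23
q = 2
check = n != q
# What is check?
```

Trace:
`n = 23` → n = 23
`q = 2` → q = 2
`check = n != q` → check = True
So check = True

Answer: True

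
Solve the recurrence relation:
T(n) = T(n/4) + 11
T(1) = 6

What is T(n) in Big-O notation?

Each step divides n by 4 and adds 11. After log_4(n) steps we reach T(1)=6. So T(n) = 11·log_4(n) + 6 = O(log n).

Answer: O(log n)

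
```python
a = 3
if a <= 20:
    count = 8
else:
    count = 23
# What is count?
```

Trace:
`a = 3` → a = 3
`if a <= 20: ...` → a <= 20 is True → count = 8
So count = 8

Answer: 8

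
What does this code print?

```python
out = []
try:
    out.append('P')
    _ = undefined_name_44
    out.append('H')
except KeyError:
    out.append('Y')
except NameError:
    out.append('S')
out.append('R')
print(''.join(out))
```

Execution trace: 'P' (try body) → 'S' (except NameError) → 'R' (after the try/except). Output: PSR

Answer: PSR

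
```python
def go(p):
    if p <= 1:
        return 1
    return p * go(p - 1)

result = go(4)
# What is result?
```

go(4) = 4 * 3 * 2 * 1 = 24

Answer: 24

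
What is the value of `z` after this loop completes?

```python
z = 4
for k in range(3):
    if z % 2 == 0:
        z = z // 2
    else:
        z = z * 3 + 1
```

Collatz-style transformation from 4
`z` takes the values: 4 → 2 → 1 → 4

Answer: 4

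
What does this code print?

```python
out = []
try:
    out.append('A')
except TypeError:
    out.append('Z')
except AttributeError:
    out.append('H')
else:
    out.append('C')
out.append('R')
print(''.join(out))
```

Execution trace: 'A' (try body, no exception) → 'C' (else) → 'R' (after the try/except). Output: ACR

Answer: ACR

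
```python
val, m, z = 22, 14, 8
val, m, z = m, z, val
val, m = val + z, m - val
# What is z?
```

Trace:
`val, m, z = 22, 14, 8` → val = 22; m = 14; z = 8
`val, m, z = m, z, val` → val = 14; m = 8; z = 22
`val, m = val + z, m - val` → val = 36; m = -6
So z = 22

Answer: 22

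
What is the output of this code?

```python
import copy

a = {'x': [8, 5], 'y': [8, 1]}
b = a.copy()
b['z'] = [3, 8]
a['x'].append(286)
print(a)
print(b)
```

Key concept: shallow copy of dict with mutable values.
Step by step:
`a = {'x': [8, 5], 'y': [8, 1]}` → a = {'x': [8, 5], 'y': [8, 1]}
`b = a.copy()` → b = {'x': [8, 5], 'y': [8, 1]}
`b['z'] = [3, 8]` → b = {'x': [8, 5], 'y': [8, 1], 'z': [3, 8]}
`a['x'].append(286)` → a = {'x': [8, 5, 286], 'y': [8, 1]}; b = {'x': [8, 5, 286], 'y': [8, 1], 'z': [3, 8]}
`print(a)` → prints {'x': [8, 5, 286], 'y': [8, 1]}
`print(b)` → prints {'x': [8, 5, 286], 'y': [8, 1], 'z': [3, 8]}

Answer:
{'x': [8, 5, 286], 'y': [8, 1]}
{'x': [8, 5, 286], 'y': [8, 1], 'z': [3, 8]}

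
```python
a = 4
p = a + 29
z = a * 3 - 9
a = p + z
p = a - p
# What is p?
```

Trace:
`a = 4` → a = 4
`p = a + 29` → p = 33
`z = a * 3 - 9` → z = 3
`a = p + z` → a = 36
`p = a - p` → p = 3
So p = 3

Answer: 3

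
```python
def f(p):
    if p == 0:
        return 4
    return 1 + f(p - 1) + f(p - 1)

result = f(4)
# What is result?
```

f(p) = 1 + 2·f(p-1), f(0)=4. Closed form: (4+1)·2^4 - 1 = 79.

Answer: 79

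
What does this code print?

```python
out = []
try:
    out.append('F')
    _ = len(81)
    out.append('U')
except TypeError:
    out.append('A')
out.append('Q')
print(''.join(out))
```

Execution trace: 'F' (try body) → 'A' (except TypeError) → 'Q' (after the try/except). Output: FAQ

Answer: FAQ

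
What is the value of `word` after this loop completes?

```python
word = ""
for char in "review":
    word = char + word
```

Reverse 'review'
`word` takes the values: "" → "r" → "er" → "ver" → "iver" → "eiver" → "weiver"

Answer: "weiver"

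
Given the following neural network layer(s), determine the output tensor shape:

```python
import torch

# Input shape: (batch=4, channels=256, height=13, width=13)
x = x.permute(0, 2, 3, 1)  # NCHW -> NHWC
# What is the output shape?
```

Input: (4, 256, 13, 13) -> Output: (4, 13, 13, 256)

Answer: (4, 13, 13, 256)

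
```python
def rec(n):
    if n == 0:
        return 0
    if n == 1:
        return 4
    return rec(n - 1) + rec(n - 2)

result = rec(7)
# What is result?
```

Build up from base cases: rec(0)=0, rec(1)=4, rec(2)=4, rec(3)=8, rec(4)=12, rec(5)=20, rec(6)=32, ..., rec(7)=52

Answer: 52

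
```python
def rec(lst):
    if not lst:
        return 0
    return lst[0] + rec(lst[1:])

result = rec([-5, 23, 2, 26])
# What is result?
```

(-5) + 23 + 2 + 26 + 0 = 46

Answer: 46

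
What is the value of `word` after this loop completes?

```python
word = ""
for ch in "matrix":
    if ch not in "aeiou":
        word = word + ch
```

Remove vowels from 'matrix'
`word` takes the values: "" → "m" → "mt" → "mtr" → "mtrx"

Answer: "mtrx"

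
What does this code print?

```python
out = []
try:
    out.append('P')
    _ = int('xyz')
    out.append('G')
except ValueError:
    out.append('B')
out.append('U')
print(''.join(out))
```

Execution trace: 'P' (try body) → 'B' (except ValueError) → 'U' (after the try/except). Output: PBU

Answer: PBU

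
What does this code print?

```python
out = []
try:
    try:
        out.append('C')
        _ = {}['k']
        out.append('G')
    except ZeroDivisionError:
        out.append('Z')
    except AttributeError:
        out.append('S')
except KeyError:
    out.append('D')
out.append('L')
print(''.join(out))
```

Execution trace: 'C' (try body) → 'D' (outer except KeyError) → 'L' (after the try/except). Output: CDL

Answer: CDL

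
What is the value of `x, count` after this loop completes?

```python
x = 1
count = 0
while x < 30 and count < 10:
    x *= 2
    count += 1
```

Double until >= 30 or 10 iterations
`x, count` takes the values: (1, 0) → (2, 0) → (2, 1) → (4, 1) → (4, 2) → (8, 2) → (8, 3) → (16, 3) → (16, 4) → (32, 4) → (32, 5)

Answer: 32, 5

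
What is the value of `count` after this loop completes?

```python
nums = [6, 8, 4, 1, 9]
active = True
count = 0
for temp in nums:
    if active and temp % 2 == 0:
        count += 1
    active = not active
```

Count even values at even positions
`count` takes the values: 0 → 1 → 2

Answer: 2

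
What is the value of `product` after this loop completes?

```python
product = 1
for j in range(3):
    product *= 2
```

2^3 = 8
`product` takes the values: 1 → 2 → 4 → 8

Answer: 8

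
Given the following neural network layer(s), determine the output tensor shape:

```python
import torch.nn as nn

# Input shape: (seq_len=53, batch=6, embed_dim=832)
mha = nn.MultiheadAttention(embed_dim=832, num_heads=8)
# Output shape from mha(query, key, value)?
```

Input: (53, 6, 832) -> Output: (53, 6, 832)

Answer: (53, 6, 832)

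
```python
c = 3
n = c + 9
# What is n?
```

Trace:
`c = 3` → c = 3
`n = c + 9` → n = 12
So n = 12

Answer: 12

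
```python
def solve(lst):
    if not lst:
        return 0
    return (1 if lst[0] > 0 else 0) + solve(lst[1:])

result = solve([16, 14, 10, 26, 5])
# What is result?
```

Count of positive elements in [16, 14, 10, 26, 5] = 5

Answer: 5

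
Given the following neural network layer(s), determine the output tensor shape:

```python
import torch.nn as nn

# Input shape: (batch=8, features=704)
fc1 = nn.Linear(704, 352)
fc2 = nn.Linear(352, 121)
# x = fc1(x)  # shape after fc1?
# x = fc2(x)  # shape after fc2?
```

Input: (8, 704) -> after fc1: (8, 352) -> Output: (8, 121)

Answer: (8, 121)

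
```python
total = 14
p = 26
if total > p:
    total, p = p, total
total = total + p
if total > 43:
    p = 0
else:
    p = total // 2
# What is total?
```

Trace:
`total = 14` → total = 14
`p = 26` → p = 26
`if total > p: ...` → total > p is False → no variable changes
`total = total + p` → total = 40
`if total > 43: ...` → total > 43 is False, take else branch → p = 20
So total = 40

Answer: 40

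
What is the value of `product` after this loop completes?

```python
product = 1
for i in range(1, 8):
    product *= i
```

7! = 5040
`product` takes the values: 1 → 2 → 6 → 24 → 120 → 720 → 5040

Answer: 5040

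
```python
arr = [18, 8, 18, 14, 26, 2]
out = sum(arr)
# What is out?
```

Trace:
`arr = [18, 8, 18, 14, 26, 2]` → arr = [18, 8, 18, 14, 26, 2]
`out = sum(arr)` → out = 86
So out = 86

Answer: 86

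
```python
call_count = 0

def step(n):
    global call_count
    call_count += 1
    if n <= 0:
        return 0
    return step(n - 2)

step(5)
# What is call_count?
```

Linear recursion stepping by 2: 4 calls from n=5 down to ≤0.

Answer: 4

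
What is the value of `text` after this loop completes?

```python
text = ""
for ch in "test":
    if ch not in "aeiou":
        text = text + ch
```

Remove vowels from 'test'
`text` takes the values: "" → "t" → "ts" → "tst"

Answer: "tst"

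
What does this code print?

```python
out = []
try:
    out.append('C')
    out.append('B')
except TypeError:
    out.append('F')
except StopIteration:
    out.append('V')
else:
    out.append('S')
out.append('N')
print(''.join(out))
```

Execution trace: 'C' (try body) → 'B' (try body, no exception) → 'S' (else) → 'N' (after the try/except). Output: CBSN

Answer: CBSN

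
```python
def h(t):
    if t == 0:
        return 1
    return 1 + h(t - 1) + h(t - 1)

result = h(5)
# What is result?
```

h(t) = 1 + 2·h(t-1), h(0)=1. Closed form: (1+1)·2^5 - 1 = 63.

Answer: 63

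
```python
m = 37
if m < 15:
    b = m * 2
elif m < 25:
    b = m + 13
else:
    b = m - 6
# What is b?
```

Trace:
`m = 37` → m = 37
`if m < 15: ...` → m < 15 is False, m < 25 is False, take else branch → b = 31
So b = 31

Answer: 31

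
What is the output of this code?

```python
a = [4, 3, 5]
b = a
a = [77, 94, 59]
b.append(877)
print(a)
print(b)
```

Key concept: rebinding vs mutation: a is rebound to a new list, b still points at the original.
Step by step:
`a = [4, 3, 5]` → a = [4, 3, 5]
`b = a` → b = [4, 3, 5] (same object as a)
`a = [77, 94, 59]` → a = [77, 94, 59]
`b.append(877)` → b = [4, 3, 5, 877]
`print(a)` → prints [77, 94, 59]
`print(b)` → prints [4, 3, 5, 877]

Answer:
[77, 94, 59]
[4, 3, 5, 877]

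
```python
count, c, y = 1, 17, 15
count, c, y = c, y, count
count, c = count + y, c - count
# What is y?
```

Trace:
`count, c, y = 1, 17, 15` → count = 1; c = 17; y = 15
`count, c, y = c, y, count` → count = 17; c = 15; y = 1
`count, c = count + y, c - count` → count = 18; c = -2
So y = 1

Answer: 1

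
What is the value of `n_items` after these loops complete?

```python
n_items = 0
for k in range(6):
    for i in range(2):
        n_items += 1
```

6 * 2 = 12
`n_items` takes the values: 0 → 1 → 2 → 3 → 4 → 5 → 6 → 7 → 8 → 9 → 10 → 11 → 12

Answer: 12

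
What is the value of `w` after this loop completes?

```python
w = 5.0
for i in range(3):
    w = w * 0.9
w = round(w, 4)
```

Exponential decay: 5.0 * 0.9^3
`w` takes the values: 5.0 → 4.5 → 4.05 → 3.645

Answer: 3.645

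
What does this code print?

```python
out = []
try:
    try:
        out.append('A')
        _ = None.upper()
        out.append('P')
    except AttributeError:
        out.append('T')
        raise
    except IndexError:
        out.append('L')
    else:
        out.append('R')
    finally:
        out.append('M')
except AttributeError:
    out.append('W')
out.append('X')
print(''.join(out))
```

Execution trace: 'A' (inner try body) → 'T' (inner except AttributeError) → 'M' (inner finally) → 'W' (outer except AttributeError) → 'X' (after the try/except). Output: ATMWX

Answer: ATMWX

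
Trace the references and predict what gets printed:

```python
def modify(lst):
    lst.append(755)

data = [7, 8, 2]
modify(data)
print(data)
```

Key concept: function modifies passed list.
Step by step:
`data = [7, 8, 2]` → data = [7, 8, 2]
`modify(data)` → data = [7, 8, 2, 755]
`print(data)` → prints [7, 8, 2, 755]

Answer: [7, 8, 2, 755]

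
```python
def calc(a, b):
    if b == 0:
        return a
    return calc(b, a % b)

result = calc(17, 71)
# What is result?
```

calc(17, 71) -> calc(71, 17) -> calc(17, 3) -> calc(3, 2) -> calc(2, 1) -> calc(1, 0) -> 1

Answer: 1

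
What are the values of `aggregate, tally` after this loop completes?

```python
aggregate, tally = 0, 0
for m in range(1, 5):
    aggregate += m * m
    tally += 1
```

Sum of squares and count
`aggregate, tally` takes the values: (0, 0) → (1, 0) → (1, 1) → (5, 1) → (5, 2) → (14, 2) → (14, 3) → (30, 3) → (30, 4)

Answer: 30, 4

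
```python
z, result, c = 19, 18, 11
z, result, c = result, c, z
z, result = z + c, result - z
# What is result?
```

Trace:
`z, result, c = 19, 18, 11` → z = 19; result = 18; c = 11
`z, result, c = result, c, z` → z = 18; result = 11; c = 19
`z, result = z + c, result - z` → z = 37; result = -7
So result = -7

Answer: -7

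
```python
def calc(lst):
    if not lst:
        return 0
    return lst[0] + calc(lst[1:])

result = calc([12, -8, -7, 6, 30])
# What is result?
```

12 + (-8) + (-7) + 6 + 30 + 0 = 33

Answer: 33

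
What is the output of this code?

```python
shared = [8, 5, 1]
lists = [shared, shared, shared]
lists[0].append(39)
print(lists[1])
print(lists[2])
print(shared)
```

Key concept: list of same reference.
Step by step:
`shared = [8, 5, 1]` → shared = [8, 5, 1]
`lists = [shared, shared, shared]` → lists = [[8, 5, 1], [8, 5, 1], [8, 5, 1]]
`lists[0].append(39)` → shared = [8, 5, 1, 39]; lists = [[8, 5, 1, 39], [8, 5, 1, 39], [8, 5, 1, 39]]
`print(lists[1])` → prints [8, 5, 1, 39]
`print(lists[2])` → prints [8, 5, 1, 39]
`print(shared)` → prints [8, 5, 1, 39]

Answer:
[8, 5, 1, 39]
[8, 5, 1, 39]
[8, 5, 1, 39]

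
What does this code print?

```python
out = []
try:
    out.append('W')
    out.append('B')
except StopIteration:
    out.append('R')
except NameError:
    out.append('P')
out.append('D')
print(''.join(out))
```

Execution trace: 'W' (try body) → 'B' (try body, no exception) → 'D' (after the try/except). Output: WBD

Answer: WBD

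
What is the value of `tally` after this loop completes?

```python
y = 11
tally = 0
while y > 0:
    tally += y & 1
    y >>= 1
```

Count set bits in 11 (binary: 0b1011)
`tally` takes the values: 0 → 1 → 2 → 3

Answer: 3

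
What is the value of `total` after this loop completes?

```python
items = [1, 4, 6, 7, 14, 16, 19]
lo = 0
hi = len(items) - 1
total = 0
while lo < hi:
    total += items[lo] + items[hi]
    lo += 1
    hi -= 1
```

Sum of pairs from ends
`total` takes the values: 0 → 20 → 40 → 60

Answer: 60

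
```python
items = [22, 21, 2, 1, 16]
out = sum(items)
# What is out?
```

Trace:
`items = [22, 21, 2, 1, 16]` → items = [22, 21, 2, 1, 16]
`out = sum(items)` → out = 62
So out = 62

Answer: 62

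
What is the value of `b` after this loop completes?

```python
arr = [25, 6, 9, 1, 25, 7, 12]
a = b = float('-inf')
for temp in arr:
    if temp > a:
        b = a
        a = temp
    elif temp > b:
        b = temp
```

Second largest (with repeats) in [25, 6, 9, 1, 25, 7, 12]
`b` takes the values: -inf → 6 → 9 → 25

Answer: 25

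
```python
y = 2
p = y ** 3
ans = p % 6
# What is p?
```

Trace:
`y = 2` → y = 2
`p = y ** 3` → p = 8
`ans = p % 6` → ans = 2
So p = 8

Answer: 8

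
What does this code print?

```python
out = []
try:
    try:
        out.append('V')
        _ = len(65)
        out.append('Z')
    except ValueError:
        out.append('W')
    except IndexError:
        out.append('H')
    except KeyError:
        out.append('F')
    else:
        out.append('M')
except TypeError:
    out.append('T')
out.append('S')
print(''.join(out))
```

Execution trace: 'V' (try body) → 'T' (outer except TypeError) → 'S' (after the try/except). Output: VTS

Answer: VTS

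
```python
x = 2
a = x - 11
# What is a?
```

Trace:
`x = 2` → x = 2
`a = x - 11` → a = -9
So a = -9

Answer: -9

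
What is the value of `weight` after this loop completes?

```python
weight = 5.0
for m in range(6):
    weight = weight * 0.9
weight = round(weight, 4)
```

Exponential decay: 5.0 * 0.9^6
`weight` takes the values: 5.0 → 4.5 → 4.05 → 3.645 → 3.2805 → 2.95245 → 2.657205 → 2.6572

Answer: 2.6572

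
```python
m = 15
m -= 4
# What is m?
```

Trace:
`m = 15` → m = 15
`m -= 4` → m = 11
So m = 11

Answer: 11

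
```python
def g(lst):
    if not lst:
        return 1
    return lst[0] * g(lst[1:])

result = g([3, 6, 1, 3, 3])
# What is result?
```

Product over [3, 6, 1, 3, 3] = 3 * 6 * 1 * 3 * 3 = 162

Answer: 162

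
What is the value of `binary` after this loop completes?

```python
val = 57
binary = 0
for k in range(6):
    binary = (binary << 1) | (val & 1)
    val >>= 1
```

Reverse lowest 6 bits of 57
`binary` takes the values: 0 → 1 → 2 → 4 → 9 → 19 → 39

Answer: 39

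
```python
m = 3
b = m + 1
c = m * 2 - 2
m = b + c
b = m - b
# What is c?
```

Trace:
`m = 3` → m = 3
`b = m + 1` → b = 4
`c = m * 2 - 2` → c = 4
`m = b + c` → m = 8
`b = m - b` → b = 4
So c = 4

Answer: 4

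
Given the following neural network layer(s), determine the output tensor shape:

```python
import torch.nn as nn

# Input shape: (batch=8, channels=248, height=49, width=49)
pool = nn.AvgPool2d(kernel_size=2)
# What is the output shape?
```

Input: (8, 248, 49, 49) -> Output: (8, 248, 24, 24)

Answer: (8, 248, 24, 24)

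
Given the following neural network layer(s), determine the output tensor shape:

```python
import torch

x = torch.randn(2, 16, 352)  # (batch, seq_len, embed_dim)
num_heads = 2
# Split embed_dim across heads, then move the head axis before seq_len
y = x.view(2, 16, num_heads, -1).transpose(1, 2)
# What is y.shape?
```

Input: (2, 16, 352) -> head_dim = 352 // 2 = 176; after view: (2, 16, 2, 176) -> after transpose(1, 2): (2, 2, 16, 176) -> Output: (2, 2, 16, 176)

Answer: (2, 2, 16, 176)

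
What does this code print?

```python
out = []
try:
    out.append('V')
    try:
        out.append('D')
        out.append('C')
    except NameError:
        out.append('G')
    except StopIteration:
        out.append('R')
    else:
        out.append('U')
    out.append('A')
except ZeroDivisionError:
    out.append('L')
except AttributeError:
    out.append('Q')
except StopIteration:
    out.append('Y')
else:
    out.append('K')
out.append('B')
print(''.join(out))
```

Execution trace: 'V' (try body) → 'D' (inner try body) → 'C' (inner try body, no exception) → 'U' (inner else) → 'A' (try body, no exception) → 'K' (else) → 'B' (after the try/except). Output: VDCUAKB

Answer: VDCUAKB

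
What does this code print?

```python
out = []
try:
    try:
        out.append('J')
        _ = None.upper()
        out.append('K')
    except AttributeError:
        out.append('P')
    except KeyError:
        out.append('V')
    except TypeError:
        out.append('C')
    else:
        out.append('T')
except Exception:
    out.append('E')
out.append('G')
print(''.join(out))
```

Execution trace: 'J' (inner try body) → 'P' (inner except AttributeError) → 'G' (after the try/except). Output: JPG

Answer: JPG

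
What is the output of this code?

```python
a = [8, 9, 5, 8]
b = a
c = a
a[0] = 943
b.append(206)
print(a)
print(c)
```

Key concept: multiple aliases.
Step by step:
`a = [8, 9, 5, 8]` → a = [8, 9, 5, 8]
`b = a` → b = [8, 9, 5, 8] (same object as a)
`c = a` → c = [8, 9, 5, 8] (same object as a, b)
`a[0] = 943` → a = [943, 9, 5, 8] (same object as b, c); b = [943, 9, 5, 8] (same object as a, c); c = [943, 9, 5, 8] (same object as a, b)
`b.append(206)` → a = [943, 9, 5, 8, 206] (same object as b, c); b = [943, 9, 5, 8, 206] (same object as a, c); c = [943, 9, 5, 8, 206] (same object as a, b)
`print(a)` → prints [943, 9, 5, 8, 206]
`print(c)` → prints [943, 9, 5, 8, 206]

Answer:
[943, 9, 5, 8, 206]
[943, 9, 5, 8, 206]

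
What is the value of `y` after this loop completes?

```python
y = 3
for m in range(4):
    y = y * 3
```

Multiply by 3, 4 times: 3 * 3^4 = 243
`y` takes the values: 3 → 9 → 27 → 81 → 243

Answer: 243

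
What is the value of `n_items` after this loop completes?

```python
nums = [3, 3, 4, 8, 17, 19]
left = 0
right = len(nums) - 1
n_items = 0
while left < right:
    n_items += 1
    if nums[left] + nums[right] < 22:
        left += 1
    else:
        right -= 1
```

Steps to find pair summing to 22
`n_items` takes the values: 0 → 1 → 2 → 3 → 4 → 5

Answer: 5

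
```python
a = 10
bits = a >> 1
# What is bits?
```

Trace:
`a = 10` → a = 10
`bits = a >> 1` → bits = 5
So bits = 5

Answer: 5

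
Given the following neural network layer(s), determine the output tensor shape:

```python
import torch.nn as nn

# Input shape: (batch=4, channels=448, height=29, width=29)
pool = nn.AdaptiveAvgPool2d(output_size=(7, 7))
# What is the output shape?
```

Input: (4, 448, 29, 29) -> Output: (4, 448, 7, 7)

Answer: (4, 448, 7, 7)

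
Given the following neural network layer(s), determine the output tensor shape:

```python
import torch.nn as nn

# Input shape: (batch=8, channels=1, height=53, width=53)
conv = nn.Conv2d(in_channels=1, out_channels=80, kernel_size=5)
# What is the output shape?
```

Input: (8, 1, 53, 53) -> Output: (8, 80, 49, 49)

Answer: (8, 80, 49, 49)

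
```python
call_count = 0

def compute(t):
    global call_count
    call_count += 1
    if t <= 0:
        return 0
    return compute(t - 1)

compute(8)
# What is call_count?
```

Linear recursion stepping by 1: 9 calls from t=8 down to ≤0.

Answer: 9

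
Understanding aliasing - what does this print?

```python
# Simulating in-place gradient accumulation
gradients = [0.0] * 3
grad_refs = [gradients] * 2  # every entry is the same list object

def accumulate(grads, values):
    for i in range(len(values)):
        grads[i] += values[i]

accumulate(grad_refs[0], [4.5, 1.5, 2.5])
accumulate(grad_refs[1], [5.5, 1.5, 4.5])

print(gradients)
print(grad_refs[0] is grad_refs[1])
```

Key concept: gradient accumulation aliasing.
Step by step:
`gradients = [0.0] * 3` → gradients = [0.0, 0.0, 0.0]
`grad_refs = [gradients] * 2` → grad_refs = [[0.0, 0.0, 0.0], [0.0, 0.0, 0.0]]
`accumulate(grad_refs[0], [4.5, 1.5, 2.5])` → gradients = [4.5, 1.5, 2.5]; grad_refs = [[4.5, 1.5, 2.5], [4.5, 1.5, 2.5]]
`accumulate(grad_refs[1], [5.5, 1.5, 4.5])` → gradients = [10.0, 3.0, 7.0]; grad_refs = [[10.0, 3.0, 7.0], [10.0, 3.0, 7.0]]
`print(gradients)` → prints [10.0, 3.0, 7.0]
`print(grad_refs[0] is grad_refs[1])` → prints True

Answer:
[10.0, 3.0, 7.0]
True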